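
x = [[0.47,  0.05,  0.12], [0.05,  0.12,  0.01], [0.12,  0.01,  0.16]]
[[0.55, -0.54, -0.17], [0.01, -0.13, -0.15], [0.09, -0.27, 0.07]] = x@[[1.30, -0.81, -0.46], [-0.41, -0.68, -1.1], [-0.37, -1.02, 0.84]]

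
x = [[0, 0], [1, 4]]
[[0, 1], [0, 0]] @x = [[1, 4], [0, 0]]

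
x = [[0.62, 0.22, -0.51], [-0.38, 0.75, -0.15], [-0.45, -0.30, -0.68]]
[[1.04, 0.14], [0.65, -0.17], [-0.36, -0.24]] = x@[[0.82,0.35],[1.18,-0.03],[-0.54,0.13]]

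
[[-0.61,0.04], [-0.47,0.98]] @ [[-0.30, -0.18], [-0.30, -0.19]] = [[0.17,0.1], [-0.15,-0.10]]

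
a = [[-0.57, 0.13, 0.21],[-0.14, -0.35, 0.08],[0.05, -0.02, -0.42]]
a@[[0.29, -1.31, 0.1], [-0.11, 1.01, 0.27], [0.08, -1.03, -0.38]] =[[-0.16, 0.66, -0.1], [0.00, -0.25, -0.14], [-0.02, 0.35, 0.16]]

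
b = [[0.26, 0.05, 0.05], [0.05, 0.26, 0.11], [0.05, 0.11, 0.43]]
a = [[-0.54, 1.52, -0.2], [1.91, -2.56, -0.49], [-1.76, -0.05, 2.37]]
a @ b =[[-0.07,  0.35,  0.05], [0.34,  -0.62,  -0.4], [-0.34,  0.16,  0.93]]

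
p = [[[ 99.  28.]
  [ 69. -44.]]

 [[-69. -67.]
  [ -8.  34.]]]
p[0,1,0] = 69.0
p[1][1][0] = -8.0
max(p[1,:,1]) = 34.0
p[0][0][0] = 99.0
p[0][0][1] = 28.0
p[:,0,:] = [[99.0, 28.0], [-69.0, -67.0]]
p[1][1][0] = -8.0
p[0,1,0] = 69.0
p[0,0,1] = 28.0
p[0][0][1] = 28.0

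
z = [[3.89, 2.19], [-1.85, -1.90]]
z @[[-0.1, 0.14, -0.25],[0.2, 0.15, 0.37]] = [[0.05, 0.87, -0.16],  [-0.19, -0.54, -0.24]]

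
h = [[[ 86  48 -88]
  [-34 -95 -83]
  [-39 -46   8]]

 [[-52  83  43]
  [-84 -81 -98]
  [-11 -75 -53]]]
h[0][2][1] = -46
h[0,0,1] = 48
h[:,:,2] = [[-88, -83, 8], [43, -98, -53]]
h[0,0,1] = 48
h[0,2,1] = -46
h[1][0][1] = 83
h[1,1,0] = -84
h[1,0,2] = 43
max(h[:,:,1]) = 83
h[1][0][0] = -52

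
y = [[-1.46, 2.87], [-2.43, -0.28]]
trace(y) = -1.74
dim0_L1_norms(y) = [3.89, 3.15]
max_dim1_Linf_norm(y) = 2.87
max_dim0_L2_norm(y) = 2.88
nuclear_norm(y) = 5.58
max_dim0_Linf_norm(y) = 2.87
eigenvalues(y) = [(-0.87+2.57j), (-0.87-2.57j)]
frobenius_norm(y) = 4.04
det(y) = 7.38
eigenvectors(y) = [[(0.74+0j),  (0.74-0j)], [(0.15+0.66j),  (0.15-0.66j)]]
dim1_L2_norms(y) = [3.22, 2.45]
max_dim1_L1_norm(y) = 4.33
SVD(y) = [[-0.90,-0.43], [-0.43,0.90]] @ diag([3.418840038568843, 2.15947511925435]) @ [[0.69,-0.72], [-0.72,-0.69]]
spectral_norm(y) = 3.42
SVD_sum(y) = [[-2.13, 2.22], [-1.03, 1.07]] + [[0.67,0.65], [-1.4,-1.35]]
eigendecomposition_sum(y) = [[-0.73+1.19j, 1.44+0.49j], [-1.22-0.41j, (-0.14+1.39j)]] + [[(-0.73-1.19j), 1.44-0.49j], [-1.22+0.41j, -0.14-1.39j]]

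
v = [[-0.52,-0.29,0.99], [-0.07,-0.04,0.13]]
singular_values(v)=[1.17, 0.0]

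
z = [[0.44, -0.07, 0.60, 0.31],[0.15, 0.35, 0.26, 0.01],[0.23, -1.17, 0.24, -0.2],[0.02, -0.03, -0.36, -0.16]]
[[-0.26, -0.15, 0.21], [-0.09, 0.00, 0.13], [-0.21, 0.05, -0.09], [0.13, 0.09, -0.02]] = z @ [[-0.08, 0.04, 0.41],[0.07, 0.03, 0.16],[-0.4, -0.04, 0.04],[0.07, -0.45, 0.05]]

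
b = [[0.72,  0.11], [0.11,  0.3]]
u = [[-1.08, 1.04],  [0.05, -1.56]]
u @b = [[-0.66,0.19], [-0.14,-0.46]]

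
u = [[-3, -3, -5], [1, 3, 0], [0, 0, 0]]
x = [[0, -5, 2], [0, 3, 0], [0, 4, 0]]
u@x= [[0, -14, -6], [0, 4, 2], [0, 0, 0]]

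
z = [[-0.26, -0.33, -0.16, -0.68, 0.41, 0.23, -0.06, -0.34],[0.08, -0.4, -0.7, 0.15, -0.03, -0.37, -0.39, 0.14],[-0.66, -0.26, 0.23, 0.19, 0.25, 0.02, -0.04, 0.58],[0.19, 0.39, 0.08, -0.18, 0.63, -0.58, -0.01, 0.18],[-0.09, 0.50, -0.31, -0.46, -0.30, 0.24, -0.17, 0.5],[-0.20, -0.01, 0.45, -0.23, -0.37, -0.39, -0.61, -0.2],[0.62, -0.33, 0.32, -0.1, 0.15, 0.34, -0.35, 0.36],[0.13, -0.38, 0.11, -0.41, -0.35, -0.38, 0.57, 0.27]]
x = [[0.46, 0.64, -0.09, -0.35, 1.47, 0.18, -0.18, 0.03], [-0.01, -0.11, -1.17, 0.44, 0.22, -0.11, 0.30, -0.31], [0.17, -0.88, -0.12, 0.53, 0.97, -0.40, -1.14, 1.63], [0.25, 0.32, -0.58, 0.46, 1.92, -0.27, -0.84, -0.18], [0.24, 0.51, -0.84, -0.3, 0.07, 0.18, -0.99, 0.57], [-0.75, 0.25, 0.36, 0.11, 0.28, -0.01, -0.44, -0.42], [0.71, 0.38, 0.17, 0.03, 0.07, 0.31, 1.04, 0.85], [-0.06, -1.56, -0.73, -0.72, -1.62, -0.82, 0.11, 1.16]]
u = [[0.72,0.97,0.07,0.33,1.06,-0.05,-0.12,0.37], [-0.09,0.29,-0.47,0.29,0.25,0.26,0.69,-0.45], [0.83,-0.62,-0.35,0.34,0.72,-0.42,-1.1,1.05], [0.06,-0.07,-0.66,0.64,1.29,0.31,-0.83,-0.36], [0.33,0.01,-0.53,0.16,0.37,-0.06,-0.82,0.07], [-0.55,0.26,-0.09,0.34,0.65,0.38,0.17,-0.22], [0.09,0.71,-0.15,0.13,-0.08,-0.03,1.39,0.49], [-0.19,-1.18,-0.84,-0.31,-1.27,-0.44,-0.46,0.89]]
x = z + u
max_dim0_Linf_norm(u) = 1.39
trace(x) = 2.95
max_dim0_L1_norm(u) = 5.69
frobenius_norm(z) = 2.82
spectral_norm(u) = 2.89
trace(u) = 4.33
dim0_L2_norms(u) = [1.29, 1.84, 1.34, 0.99, 2.36, 0.83, 2.29, 1.63]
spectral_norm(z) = 1.01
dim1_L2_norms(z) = [1.0, 0.99, 1.0, 1.0, 1.0, 1.0, 1.0, 1.0]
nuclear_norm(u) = 9.87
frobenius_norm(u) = 4.69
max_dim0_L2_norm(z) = 1.0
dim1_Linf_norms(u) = [1.06, 0.69, 1.1, 1.29, 0.82, 0.65, 1.39, 1.27]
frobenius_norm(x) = 5.53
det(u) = 0.00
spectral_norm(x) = 3.62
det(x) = 2.64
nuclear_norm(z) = 7.98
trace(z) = -1.38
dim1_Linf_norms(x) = [1.47, 1.17, 1.63, 1.92, 0.99, 0.75, 1.04, 1.62]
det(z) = -0.98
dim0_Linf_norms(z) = [0.66, 0.5, 0.7, 0.68, 0.63, 0.58, 0.61, 0.58]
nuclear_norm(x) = 12.79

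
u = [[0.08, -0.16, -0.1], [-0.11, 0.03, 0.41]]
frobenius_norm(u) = 0.47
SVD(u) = [[-0.33, 0.95], [0.95, 0.33]] @ diag([0.44718173569283065, 0.15208055517635152]) @ [[-0.29, 0.18, 0.94],[0.26, -0.93, 0.26]]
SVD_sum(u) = [[0.04, -0.03, -0.14], [-0.12, 0.08, 0.40]] + [[0.04, -0.13, 0.04], [0.01, -0.05, 0.01]]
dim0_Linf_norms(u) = [0.11, 0.16, 0.41]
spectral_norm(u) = 0.45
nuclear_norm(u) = 0.60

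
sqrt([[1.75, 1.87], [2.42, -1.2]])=[[(1.33+0.33j), (0.61-0.55j)],[(0.79-0.71j), (0.36+1.19j)]]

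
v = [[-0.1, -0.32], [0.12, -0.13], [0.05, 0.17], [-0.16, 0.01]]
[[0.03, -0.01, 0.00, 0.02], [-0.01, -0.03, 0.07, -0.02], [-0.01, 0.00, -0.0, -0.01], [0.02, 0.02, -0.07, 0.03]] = v@[[-0.1, -0.14, 0.43, -0.17], [-0.05, 0.07, -0.14, -0.01]]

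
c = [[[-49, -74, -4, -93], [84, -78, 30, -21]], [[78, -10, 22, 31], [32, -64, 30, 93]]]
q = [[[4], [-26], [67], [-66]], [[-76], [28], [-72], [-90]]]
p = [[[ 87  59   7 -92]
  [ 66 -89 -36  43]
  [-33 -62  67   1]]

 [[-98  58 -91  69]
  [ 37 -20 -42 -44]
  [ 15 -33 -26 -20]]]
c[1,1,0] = 32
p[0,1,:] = [66, -89, -36, 43]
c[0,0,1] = -74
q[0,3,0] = -66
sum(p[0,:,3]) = -48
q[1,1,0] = 28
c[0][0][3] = -93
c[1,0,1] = -10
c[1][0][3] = 31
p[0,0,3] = -92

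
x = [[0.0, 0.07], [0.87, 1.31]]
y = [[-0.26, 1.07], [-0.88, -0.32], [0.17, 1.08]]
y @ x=[[0.93, 1.38], [-0.28, -0.48], [0.94, 1.43]]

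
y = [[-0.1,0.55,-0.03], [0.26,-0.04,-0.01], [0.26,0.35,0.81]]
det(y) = -0.12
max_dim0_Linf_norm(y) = 0.81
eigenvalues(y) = [-0.45, 0.33, 0.79]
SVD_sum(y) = [[0.06,0.11,0.19], [0.01,0.02,0.03], [0.23,0.46,0.76]] + [[-0.20, 0.43, -0.19], [0.05, -0.11, 0.05], [0.05, -0.10, 0.05]] + [[0.05, 0.01, -0.02], [0.20, 0.05, -0.09], [-0.02, -0.01, 0.01]]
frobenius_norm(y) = 1.11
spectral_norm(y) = 0.94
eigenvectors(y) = [[0.84, -0.61, -0.05], [-0.54, -0.44, -0.03], [-0.02, 0.66, 1.00]]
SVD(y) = [[0.24, 0.94, 0.23], [0.04, -0.25, 0.97], [0.97, -0.22, -0.1]] @ diag([0.9397277136101744, 0.5407671985122459, 0.2310468811436573]) @ [[0.25, 0.50, 0.83], [-0.40, 0.83, -0.38], [0.88, 0.23, -0.41]]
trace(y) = 0.67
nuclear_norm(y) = 1.71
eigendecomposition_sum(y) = [[-0.24, 0.33, -0.0], [0.15, -0.21, 0.00], [0.01, -0.01, 0.00]] + [[0.16, 0.26, 0.02], [0.12, 0.19, 0.01], [-0.18, -0.28, -0.02]] + [[-0.02, -0.03, -0.04],  [-0.01, -0.02, -0.02],  [0.43, 0.64, 0.83]]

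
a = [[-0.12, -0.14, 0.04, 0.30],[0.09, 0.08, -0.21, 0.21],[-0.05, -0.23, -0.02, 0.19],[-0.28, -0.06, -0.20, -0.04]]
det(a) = -0.005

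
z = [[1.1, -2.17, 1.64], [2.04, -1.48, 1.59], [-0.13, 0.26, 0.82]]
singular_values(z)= [4.11, 0.84, 0.82]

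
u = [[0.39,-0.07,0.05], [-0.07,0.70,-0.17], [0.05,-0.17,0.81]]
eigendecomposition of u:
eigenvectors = [[0.15, -0.98, -0.13], [-0.59, -0.19, 0.78], [0.79, 0.04, 0.61]]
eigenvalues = [0.95, 0.37, 0.58]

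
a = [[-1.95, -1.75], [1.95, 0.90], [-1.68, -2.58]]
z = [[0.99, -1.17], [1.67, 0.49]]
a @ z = [[-4.85,  1.42], [3.43,  -1.84], [-5.97,  0.7]]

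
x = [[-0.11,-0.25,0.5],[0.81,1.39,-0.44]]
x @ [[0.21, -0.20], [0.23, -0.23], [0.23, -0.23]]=[[0.03, -0.04],[0.39, -0.38]]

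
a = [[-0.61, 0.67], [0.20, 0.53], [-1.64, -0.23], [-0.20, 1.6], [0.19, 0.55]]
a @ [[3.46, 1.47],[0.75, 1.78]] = [[-1.61, 0.30], [1.09, 1.24], [-5.85, -2.82], [0.51, 2.55], [1.07, 1.26]]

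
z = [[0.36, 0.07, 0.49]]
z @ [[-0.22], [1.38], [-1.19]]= [[-0.57]]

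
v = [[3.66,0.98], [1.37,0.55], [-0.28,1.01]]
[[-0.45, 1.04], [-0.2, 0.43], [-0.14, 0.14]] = v @[[-0.08, 0.23], [-0.16, 0.2]]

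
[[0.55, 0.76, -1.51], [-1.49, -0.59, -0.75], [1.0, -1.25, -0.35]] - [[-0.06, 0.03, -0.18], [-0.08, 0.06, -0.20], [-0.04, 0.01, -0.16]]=[[0.61, 0.73, -1.33], [-1.41, -0.65, -0.55], [1.04, -1.26, -0.19]]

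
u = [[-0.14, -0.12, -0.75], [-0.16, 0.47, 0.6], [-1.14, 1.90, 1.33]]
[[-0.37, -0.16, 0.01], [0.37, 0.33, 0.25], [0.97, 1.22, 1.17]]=u @ [[-0.02,-0.32,-0.21],[0.17,0.29,0.53],[0.47,0.23,-0.06]]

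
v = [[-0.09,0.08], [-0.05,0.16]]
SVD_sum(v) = [[-0.05, 0.1], [-0.08, 0.15]] + [[-0.04, -0.02], [0.03, 0.01]]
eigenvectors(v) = [[-0.98, -0.32], [-0.21, -0.95]]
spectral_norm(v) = 0.20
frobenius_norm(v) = 0.21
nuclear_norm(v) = 0.25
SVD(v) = [[-0.56, -0.83], [-0.83, 0.56]] @ diag([0.19972089842130872, 0.05207266781897471]) @ [[0.46, -0.89], [0.89, 0.46]]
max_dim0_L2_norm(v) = 0.18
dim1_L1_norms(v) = [0.17, 0.21]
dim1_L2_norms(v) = [0.12, 0.17]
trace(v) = 0.07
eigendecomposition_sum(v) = [[-0.08, 0.03], [-0.02, 0.01]] + [[-0.01, 0.05], [-0.03, 0.15]]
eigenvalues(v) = [-0.07, 0.14]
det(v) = -0.01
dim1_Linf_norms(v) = [0.09, 0.16]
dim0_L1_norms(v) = [0.14, 0.24]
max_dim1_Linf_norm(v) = 0.16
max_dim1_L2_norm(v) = 0.17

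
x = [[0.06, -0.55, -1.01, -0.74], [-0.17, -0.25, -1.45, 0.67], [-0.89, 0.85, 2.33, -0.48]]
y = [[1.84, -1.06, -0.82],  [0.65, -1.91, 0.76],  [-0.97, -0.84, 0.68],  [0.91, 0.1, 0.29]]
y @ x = [[1.02, -1.44, -2.23, -1.68], [-0.31, 0.77, 3.88, -2.13], [-0.52, 1.32, 3.78, -0.17], [-0.22, -0.28, -0.39, -0.75]]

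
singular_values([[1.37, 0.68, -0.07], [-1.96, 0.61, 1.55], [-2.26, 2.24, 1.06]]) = [4.15, 1.57, 0.71]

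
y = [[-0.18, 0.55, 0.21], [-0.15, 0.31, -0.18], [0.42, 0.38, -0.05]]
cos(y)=[[0.98,-0.08,0.07],[0.05,1.03,0.04],[0.08,-0.17,0.99]]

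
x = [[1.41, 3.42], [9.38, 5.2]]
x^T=[[1.41, 9.38], [3.42, 5.20]]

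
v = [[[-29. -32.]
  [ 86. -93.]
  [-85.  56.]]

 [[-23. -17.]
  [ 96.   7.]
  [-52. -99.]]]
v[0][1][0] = 86.0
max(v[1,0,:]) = -17.0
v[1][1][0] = 96.0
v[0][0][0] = -29.0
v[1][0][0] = -23.0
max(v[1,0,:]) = -17.0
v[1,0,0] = -23.0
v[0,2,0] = -85.0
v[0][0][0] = -29.0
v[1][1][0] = 96.0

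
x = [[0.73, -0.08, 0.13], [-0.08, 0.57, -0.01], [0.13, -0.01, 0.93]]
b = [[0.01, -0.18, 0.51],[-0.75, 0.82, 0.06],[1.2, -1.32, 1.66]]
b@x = [[0.09, -0.11, 0.48], [-0.61, 0.53, -0.05], [1.20, -0.86, 1.71]]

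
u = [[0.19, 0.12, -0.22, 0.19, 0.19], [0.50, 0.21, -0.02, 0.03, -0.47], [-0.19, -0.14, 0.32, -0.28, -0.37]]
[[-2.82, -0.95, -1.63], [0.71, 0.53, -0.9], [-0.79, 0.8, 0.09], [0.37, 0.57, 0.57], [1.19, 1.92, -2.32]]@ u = [[-0.70, -0.31, 0.12, -0.11, 0.51], [0.57, 0.32, -0.45, 0.4, 0.22], [0.23, 0.06, 0.19, -0.15, -0.56], [0.25, 0.08, 0.09, -0.07, -0.41], [1.63, 0.87, -1.04, 0.93, 0.18]]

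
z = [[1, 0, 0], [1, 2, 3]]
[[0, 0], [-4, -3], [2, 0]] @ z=[[0, 0, 0], [-7, -6, -9], [2, 0, 0]]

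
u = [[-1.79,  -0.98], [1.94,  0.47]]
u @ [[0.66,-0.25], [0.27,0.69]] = [[-1.45, -0.23], [1.41, -0.16]]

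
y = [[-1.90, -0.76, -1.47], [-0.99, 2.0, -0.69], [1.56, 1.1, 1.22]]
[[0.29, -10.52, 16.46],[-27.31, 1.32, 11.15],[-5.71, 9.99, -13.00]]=y @ [[0.61, 4.7, -6.75],[-11.62, 2.85, 1.17],[5.02, -0.39, -3.08]]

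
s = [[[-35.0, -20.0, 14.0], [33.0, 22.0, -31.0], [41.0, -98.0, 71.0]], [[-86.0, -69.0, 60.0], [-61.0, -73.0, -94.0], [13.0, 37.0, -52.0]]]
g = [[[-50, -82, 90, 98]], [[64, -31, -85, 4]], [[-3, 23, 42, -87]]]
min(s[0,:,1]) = -98.0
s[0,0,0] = -35.0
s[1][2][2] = -52.0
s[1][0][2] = 60.0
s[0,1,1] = 22.0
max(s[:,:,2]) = 71.0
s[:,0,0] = [-35.0, -86.0]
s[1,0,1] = -69.0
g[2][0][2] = 42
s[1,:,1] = [-69.0, -73.0, 37.0]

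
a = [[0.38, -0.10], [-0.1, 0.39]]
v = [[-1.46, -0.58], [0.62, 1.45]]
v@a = [[-0.5, -0.08], [0.09, 0.5]]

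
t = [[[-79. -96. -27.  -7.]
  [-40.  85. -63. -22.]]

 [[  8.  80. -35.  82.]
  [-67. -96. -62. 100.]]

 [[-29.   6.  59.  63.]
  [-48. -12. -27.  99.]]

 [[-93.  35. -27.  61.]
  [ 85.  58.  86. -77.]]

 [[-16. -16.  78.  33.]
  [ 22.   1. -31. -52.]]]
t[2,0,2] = 59.0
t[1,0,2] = -35.0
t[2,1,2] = -27.0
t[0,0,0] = -79.0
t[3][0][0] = -93.0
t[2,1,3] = 99.0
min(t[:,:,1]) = -96.0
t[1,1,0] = -67.0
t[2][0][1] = 6.0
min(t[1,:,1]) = -96.0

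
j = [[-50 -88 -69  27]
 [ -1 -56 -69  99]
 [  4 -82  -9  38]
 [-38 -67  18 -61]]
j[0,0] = -50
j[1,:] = [-1, -56, -69, 99]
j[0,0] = -50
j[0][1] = -88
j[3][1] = -67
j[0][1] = -88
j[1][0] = -1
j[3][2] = 18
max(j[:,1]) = -56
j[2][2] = -9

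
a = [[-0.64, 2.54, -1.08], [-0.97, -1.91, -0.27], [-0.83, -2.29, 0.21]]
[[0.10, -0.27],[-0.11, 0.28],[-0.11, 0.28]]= a@ [[-0.02,0.04], [0.06,-0.15], [0.06,-0.13]]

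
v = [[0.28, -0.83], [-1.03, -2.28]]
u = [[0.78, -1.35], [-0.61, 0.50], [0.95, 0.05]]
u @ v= [[1.61, 2.43], [-0.69, -0.63], [0.21, -0.90]]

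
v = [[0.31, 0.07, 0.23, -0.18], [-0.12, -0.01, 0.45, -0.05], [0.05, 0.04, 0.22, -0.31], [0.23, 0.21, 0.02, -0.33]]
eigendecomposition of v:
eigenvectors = [[-0.11+0.00j, 0.68+0.00j, 0.12-0.52j, 0.12+0.52j], [0.37+0.00j, -0.72+0.00j, 0.66+0.00j, 0.66-0.00j], [(-0.43+0j), (-0.14+0j), 0.36+0.12j, (0.36-0.12j)], [(-0.81+0j), 0.00+0.00j, 0.21-0.30j, 0.21+0.30j]]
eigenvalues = [(-0.39+0j), (0.19+0j), (0.19+0.2j), (0.19-0.2j)]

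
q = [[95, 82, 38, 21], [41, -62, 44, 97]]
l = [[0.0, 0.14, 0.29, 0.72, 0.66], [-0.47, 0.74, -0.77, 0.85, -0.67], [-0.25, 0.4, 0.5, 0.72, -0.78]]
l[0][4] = 0.663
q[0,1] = 82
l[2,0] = -0.249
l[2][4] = -0.784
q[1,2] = 44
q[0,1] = 82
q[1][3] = 97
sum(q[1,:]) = 120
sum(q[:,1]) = 20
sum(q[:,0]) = 136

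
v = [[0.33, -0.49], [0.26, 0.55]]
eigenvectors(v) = [[0.81+0.00j, (0.81-0j)], [(-0.18-0.56j), -0.18+0.56j]]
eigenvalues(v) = [(0.44+0.34j), (0.44-0.34j)]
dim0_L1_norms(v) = [0.59, 1.04]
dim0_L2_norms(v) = [0.42, 0.74]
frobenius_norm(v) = 0.85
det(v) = 0.31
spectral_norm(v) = 0.74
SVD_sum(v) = [[0.03, -0.51], [-0.03, 0.54]] + [[0.3, 0.02],  [0.29, 0.01]]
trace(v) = 0.88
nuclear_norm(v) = 1.16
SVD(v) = [[-0.69,0.73], [0.73,0.69]] @ diag([0.7372602640798595, 0.4189836548230683]) @ [[-0.05, 1.0], [1.0, 0.05]]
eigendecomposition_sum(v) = [[(0.16+0.24j), -0.24+0.32j], [(0.13-0.17j), (0.28+0.1j)]] + [[0.16-0.24j, -0.24-0.32j], [(0.13+0.17j), 0.28-0.10j]]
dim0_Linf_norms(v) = [0.33, 0.55]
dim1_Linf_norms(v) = [0.49, 0.55]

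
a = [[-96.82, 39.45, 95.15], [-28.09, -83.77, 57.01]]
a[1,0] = -28.09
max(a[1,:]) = 57.01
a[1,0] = -28.09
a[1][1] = -83.77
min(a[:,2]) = 57.01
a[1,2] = 57.01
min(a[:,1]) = -83.77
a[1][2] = 57.01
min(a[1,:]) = -83.77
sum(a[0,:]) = 37.780000000000015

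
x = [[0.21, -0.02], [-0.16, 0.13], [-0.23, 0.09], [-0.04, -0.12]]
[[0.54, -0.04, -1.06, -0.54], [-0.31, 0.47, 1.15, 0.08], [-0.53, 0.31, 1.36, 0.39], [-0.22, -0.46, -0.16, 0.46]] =x @[[2.68, 0.15, -4.76, -2.84], [0.91, 3.81, 2.95, -2.91]]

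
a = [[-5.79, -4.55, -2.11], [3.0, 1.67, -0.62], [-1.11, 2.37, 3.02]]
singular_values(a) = [8.38, 4.03, 0.55]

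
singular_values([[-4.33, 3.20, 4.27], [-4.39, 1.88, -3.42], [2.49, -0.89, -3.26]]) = [8.16, 5.66, 0.79]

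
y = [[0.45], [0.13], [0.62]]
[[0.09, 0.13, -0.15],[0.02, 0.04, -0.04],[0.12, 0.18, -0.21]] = y @ [[0.19, 0.29, -0.34]]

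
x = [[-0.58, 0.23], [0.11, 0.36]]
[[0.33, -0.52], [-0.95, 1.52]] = x @ [[-1.44, 2.29], [-2.21, 3.51]]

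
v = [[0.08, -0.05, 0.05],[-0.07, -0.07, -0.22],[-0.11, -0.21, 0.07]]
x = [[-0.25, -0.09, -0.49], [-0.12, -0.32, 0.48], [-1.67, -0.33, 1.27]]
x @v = [[0.04, 0.12, -0.03], [-0.04, -0.07, 0.1], [-0.25, -0.16, 0.08]]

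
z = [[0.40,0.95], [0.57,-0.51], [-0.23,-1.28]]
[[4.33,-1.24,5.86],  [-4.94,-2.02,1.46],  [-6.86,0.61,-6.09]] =z @ [[-3.33, -3.42, 5.87], [5.96, 0.14, 3.7]]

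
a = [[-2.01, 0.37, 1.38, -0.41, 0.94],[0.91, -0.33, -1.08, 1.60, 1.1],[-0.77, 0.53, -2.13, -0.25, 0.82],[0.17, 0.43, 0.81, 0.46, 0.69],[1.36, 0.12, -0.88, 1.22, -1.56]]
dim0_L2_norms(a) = [2.71, 0.85, 3.01, 2.12, 2.38]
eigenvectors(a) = [[(-0.13+0j), (0.18-0.5j), 0.18+0.50j, -0.56+0.00j, 0.09+0.00j], [-0.72+0.00j, (0.23+0.26j), (0.23-0.26j), -0.64+0.00j, -0.83+0.00j], [-0.10+0.00j, (0.58+0j), (0.58-0j), (-0.11+0j), -0.09+0.00j], [(-0.61+0j), (-0.07-0.14j), -0.07+0.14j, (0.49+0j), (0.02+0j)], [(-0.3+0j), -0.28+0.40j, (-0.28-0.4j), (-0.16+0j), (0.54+0j)]]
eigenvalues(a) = [(1.48+0j), (-2.53+1.5j), (-2.53-1.5j), (-0.69+0j), (-1.31+0j)]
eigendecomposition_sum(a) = [[0.05+0.00j,(0.06-0j),0.02-0.00j,(0.18+0j),(0.09-0j)],[(0.31+0j),0.37-0.00j,(0.11-0j),(1+0j),0.48-0.00j],[(0.04+0j),(0.05-0j),(0.02-0j),(0.14+0j),(0.07-0j)],[0.26+0.00j,(0.31-0j),(0.1-0j),(0.84+0j),0.41-0.00j],[(0.13+0j),0.15-0.00j,0.05-0.00j,0.41+0.00j,0.20-0.00j]] + [[(-0.87+0.07j), 0.18-0.21j, 0.67+1.31j, -0.42+0.07j, 0.56-0.12j], [0.24-0.52j, 0.06+0.17j, -0.96-0.03j, 0.10-0.26j, (-0.11+0.36j)], [(-0.4-0.88j), (0.29+0.11j), -1.12+1.19j, (-0.23-0.42j), 0.33+0.54j], [(-0.16+0.2j), -0.01-0.08j, 0.41+0.12j, (-0.07+0.1j), (0.09-0.14j)], [0.80+0.15j, -0.21+0.14j, -0.27-1.33j, 0.39+0.04j, (-0.53-0.03j)]] + [[-0.87-0.07j, (0.18+0.21j), (0.67-1.31j), (-0.42-0.07j), 0.56+0.12j], [0.24+0.52j, (0.06-0.17j), (-0.96+0.03j), (0.1+0.26j), -0.11-0.36j], [-0.40+0.88j, (0.29-0.11j), -1.12-1.19j, -0.23+0.42j, 0.33-0.54j], [(-0.16-0.2j), (-0.01+0.08j), 0.41-0.12j, -0.07-0.10j, 0.09+0.14j], [0.80-0.15j, (-0.21-0.14j), -0.27+1.33j, 0.39-0.04j, (-0.53+0.03j)]] + [[(-0.27+0j), (-0.13-0j), 0.09-0.00j, 0.27+0.00j, -0.16-0.00j], [(-0.31+0j), -0.15-0.00j, (0.1-0j), 0.31+0.00j, (-0.18-0j)], [-0.05+0.00j, -0.03-0.00j, (0.02-0j), 0.05+0.00j, (-0.03-0j)], [(0.24-0j), 0.12+0.00j, (-0.08+0j), -0.24-0.00j, (0.14+0j)], [-0.08+0.00j, -0.04-0.00j, 0.03-0.00j, (0.08+0j), (-0.04-0j)]] + [[-0.05-0.00j, 0.07+0.00j, (-0.07+0j), (-0.01-0j), -0.11+0.00j], [0.44+0.00j, (-0.67-0j), 0.62-0.00j, 0.09+0.00j, (1.01-0j)], [(0.05+0j), (-0.07-0j), 0.07-0.00j, 0.01+0.00j, 0.11-0.00j], [-0.01-0.00j, (0.02+0j), (-0.02+0j), (-0-0j), (-0.03+0j)], [-0.28-0.00j, 0.43+0.00j, -0.41+0.00j, (-0.06-0j), -0.66+0.00j]]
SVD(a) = [[-0.67, -0.11, -0.2, -0.61, -0.36], [0.41, -0.41, -0.72, 0.08, -0.36], [0.08, -0.86, 0.38, -0.21, 0.26], [-0.10, 0.06, -0.52, -0.21, 0.82], [0.61, 0.28, 0.13, -0.73, -0.05]] @ diag([3.8264504326548816, 2.7084150801213873, 2.0123758251556896, 0.9502650003871792, 0.5832707840912693]) @ [[0.64,  -0.08,  -0.56,  0.42,  -0.30], [0.33,  -0.11,  0.71,  -0.01,  -0.61], [-0.23,  0.08,  -0.42,  -0.62,  -0.61], [0.46,  -0.57,  -0.01,  -0.58,  0.35], [0.46,  0.81,  0.07,  -0.31,  0.19]]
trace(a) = -5.57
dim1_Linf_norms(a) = [2.01, 1.6, 2.13, 0.81, 1.56]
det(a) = 11.56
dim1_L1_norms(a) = [5.11, 5.02, 4.5, 2.56, 5.14]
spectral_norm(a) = 3.83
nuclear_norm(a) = 10.08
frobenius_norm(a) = 5.22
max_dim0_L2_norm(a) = 3.01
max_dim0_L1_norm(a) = 6.28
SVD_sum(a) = [[-1.64, 0.21, 1.44, -1.07, 0.75], [1.01, -0.13, -0.88, 0.66, -0.46], [0.20, -0.03, -0.18, 0.13, -0.09], [-0.25, 0.03, 0.22, -0.16, 0.12], [1.50, -0.19, -1.31, 0.98, -0.69]] + [[-0.10, 0.03, -0.22, 0.00, 0.19], [-0.37, 0.12, -0.79, 0.01, 0.69], [-0.77, 0.26, -1.64, 0.03, 1.42], [0.05, -0.02, 0.11, -0.0, -0.09], [0.25, -0.08, 0.54, -0.01, -0.46]] + [[0.09, -0.03, 0.17, 0.25, 0.25],[0.34, -0.11, 0.61, 0.91, 0.89],[-0.18, 0.06, -0.32, -0.48, -0.47],[0.24, -0.08, 0.44, 0.66, 0.65],[-0.06, 0.02, -0.11, -0.16, -0.16]] + [[-0.27, 0.33, 0.01, 0.34, -0.21], [0.04, -0.04, -0.0, -0.05, 0.03], [-0.09, 0.11, 0.0, 0.12, -0.07], [-0.09, 0.11, 0.0, 0.12, -0.07], [-0.32, 0.4, 0.01, 0.40, -0.24]] + [[-0.1, -0.17, -0.02, 0.07, -0.04], [-0.10, -0.17, -0.02, 0.07, -0.04], [0.07, 0.12, 0.01, -0.05, 0.03], [0.22, 0.38, 0.04, -0.15, 0.09], [-0.01, -0.02, -0.00, 0.01, -0.01]]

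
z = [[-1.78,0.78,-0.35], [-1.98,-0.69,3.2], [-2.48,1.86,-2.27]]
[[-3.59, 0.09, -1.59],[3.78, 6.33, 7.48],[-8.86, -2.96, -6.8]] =z @ [[0.47, 0.09, 0.30],[-3.17, 1.37, -0.24],[0.79, 2.33, 2.47]]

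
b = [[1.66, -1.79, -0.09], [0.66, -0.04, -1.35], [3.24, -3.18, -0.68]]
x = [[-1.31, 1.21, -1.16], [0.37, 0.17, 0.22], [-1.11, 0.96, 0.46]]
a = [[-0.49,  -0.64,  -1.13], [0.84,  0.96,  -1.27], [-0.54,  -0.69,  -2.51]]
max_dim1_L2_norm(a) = 2.66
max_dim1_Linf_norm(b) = 3.24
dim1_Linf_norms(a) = [1.13, 1.27, 2.51]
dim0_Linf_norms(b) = [3.24, 3.18, 1.35]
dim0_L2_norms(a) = [1.11, 1.34, 3.03]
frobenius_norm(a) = 3.50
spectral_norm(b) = 5.24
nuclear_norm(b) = 6.62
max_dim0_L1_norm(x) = 2.79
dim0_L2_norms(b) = [3.7, 3.65, 1.51]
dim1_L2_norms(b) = [2.44, 1.5, 4.59]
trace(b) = 0.94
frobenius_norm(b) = 5.41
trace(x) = -0.68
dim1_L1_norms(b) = [3.54, 2.05, 7.1]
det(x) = -0.96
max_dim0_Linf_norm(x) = 1.31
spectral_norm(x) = 2.42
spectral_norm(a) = 3.09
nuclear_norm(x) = 3.85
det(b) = 0.12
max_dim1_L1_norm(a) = 3.74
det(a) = -0.11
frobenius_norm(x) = 2.67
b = a @ x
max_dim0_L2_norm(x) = 1.76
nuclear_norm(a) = 4.75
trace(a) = -2.04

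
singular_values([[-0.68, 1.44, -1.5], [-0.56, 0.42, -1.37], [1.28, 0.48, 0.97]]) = [2.82, 1.38, 0.32]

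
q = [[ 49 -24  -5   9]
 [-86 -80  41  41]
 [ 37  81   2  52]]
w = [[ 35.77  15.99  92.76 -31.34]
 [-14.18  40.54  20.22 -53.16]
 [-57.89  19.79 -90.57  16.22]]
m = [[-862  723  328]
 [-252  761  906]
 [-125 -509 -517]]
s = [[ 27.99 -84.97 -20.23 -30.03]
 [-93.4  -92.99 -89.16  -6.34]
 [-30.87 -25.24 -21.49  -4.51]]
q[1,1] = -80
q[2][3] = 52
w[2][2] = -90.57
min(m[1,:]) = -252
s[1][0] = -93.4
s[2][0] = -30.87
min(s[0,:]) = -84.97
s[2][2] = -21.49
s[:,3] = [-30.03, -6.34, -4.51]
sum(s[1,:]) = -281.88999999999993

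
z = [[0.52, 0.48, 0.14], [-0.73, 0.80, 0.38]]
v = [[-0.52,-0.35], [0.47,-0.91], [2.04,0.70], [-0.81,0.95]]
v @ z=[[-0.01,  -0.53,  -0.21], [0.91,  -0.5,  -0.28], [0.55,  1.54,  0.55], [-1.11,  0.37,  0.25]]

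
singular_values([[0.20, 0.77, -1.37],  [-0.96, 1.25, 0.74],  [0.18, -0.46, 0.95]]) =[1.91, 1.73, 0.25]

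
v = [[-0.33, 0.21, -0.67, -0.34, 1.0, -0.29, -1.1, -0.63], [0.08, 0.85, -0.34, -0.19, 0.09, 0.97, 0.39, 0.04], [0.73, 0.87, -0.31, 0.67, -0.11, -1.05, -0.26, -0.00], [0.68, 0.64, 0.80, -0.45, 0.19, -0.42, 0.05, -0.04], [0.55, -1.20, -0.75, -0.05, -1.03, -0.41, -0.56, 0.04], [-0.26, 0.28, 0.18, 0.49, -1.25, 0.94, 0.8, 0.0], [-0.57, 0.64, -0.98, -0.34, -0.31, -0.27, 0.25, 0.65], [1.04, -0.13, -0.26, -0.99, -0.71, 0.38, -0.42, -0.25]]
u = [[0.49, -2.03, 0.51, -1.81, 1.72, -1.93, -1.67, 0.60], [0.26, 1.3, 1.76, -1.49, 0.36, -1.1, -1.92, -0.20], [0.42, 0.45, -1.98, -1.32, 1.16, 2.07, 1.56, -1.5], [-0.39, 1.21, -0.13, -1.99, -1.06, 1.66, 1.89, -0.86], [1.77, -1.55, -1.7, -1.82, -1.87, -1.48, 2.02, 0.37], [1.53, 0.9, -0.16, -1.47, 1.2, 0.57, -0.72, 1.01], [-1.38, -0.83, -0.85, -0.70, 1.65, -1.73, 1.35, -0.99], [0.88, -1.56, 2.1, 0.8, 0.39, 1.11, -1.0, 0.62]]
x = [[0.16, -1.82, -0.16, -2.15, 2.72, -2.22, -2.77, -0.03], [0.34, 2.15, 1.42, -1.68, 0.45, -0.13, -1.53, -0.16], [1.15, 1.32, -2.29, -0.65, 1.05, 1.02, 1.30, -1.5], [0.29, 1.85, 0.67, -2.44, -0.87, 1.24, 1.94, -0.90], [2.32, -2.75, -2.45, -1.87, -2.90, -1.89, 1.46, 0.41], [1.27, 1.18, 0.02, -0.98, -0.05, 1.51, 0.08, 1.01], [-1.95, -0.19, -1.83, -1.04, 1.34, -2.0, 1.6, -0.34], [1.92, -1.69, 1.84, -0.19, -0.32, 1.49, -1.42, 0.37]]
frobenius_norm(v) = 4.82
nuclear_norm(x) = 29.27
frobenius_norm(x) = 12.12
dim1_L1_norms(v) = [4.57, 2.95, 4.0, 3.27, 4.59, 4.2, 4.01, 4.18]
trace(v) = -0.33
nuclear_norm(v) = 11.88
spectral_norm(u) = 6.24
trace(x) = -1.84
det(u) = 2649.74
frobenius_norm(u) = 10.66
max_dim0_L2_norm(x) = 4.99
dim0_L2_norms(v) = [1.7, 1.97, 1.71, 1.46, 2.07, 1.89, 1.62, 0.94]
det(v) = -0.05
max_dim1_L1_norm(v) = 4.59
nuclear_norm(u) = 26.47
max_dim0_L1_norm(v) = 4.82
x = u + v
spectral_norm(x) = 6.50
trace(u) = -1.51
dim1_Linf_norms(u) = [2.03, 1.92, 2.07, 1.99, 2.02, 1.53, 1.73, 2.1]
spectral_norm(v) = 2.56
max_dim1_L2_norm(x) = 6.06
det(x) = 1083.82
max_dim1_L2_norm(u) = 4.65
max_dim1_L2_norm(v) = 1.96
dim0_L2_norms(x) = [4.0, 4.99, 4.52, 4.4, 4.45, 4.43, 4.71, 2.13]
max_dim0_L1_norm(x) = 12.95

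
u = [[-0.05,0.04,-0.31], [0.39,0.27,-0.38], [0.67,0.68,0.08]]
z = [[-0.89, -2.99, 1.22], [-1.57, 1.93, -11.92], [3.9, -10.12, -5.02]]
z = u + [[-0.84, -3.03, 1.53], [-1.96, 1.66, -11.54], [3.23, -10.80, -5.10]]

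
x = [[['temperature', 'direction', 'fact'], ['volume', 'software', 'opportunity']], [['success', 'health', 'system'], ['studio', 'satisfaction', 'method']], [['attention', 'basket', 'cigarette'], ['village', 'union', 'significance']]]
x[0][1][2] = 'opportunity'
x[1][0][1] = 'health'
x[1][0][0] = 'success'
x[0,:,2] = ['fact', 'opportunity']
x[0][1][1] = 'software'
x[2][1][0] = 'village'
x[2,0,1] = 'basket'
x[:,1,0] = ['volume', 'studio', 'village']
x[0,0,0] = 'temperature'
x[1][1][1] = 'satisfaction'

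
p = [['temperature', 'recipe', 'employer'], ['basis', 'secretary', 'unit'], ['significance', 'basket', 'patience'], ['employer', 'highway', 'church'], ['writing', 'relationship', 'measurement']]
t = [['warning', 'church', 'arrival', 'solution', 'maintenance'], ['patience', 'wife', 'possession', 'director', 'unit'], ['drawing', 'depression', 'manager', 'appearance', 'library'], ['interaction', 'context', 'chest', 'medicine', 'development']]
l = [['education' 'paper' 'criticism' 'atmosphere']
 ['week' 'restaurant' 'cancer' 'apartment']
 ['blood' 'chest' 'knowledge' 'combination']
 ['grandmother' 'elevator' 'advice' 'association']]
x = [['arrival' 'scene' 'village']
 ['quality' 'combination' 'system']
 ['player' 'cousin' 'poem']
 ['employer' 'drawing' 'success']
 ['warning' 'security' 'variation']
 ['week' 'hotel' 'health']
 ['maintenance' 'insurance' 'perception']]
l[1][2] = 'cancer'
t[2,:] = ['drawing', 'depression', 'manager', 'appearance', 'library']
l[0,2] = 'criticism'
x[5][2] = 'health'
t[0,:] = ['warning', 'church', 'arrival', 'solution', 'maintenance']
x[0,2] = 'village'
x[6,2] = 'perception'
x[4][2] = 'variation'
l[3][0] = 'grandmother'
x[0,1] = 'scene'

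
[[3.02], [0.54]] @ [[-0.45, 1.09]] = [[-1.36,3.29], [-0.24,0.59]]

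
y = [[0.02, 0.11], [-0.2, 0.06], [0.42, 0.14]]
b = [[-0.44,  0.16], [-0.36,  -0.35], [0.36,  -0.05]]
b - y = [[-0.46,0.05], [-0.16,-0.41], [-0.06,-0.19]]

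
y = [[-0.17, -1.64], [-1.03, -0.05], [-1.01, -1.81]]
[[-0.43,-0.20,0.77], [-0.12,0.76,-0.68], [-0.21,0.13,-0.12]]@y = [[-0.50,-0.68], [-0.08,1.39], [0.02,0.56]]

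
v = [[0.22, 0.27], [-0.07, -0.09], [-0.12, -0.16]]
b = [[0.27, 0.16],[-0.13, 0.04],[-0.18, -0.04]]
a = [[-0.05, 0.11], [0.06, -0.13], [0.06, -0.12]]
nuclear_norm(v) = 0.42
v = b + a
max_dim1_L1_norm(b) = 0.43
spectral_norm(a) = 0.23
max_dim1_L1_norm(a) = 0.19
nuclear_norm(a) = 0.23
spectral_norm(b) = 0.37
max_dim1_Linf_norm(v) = 0.27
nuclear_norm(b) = 0.48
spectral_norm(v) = 0.42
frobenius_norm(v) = 0.42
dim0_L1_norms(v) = [0.41, 0.52]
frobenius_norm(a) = 0.23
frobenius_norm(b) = 0.39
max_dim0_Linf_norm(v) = 0.27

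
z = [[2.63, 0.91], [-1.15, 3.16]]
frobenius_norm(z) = 4.36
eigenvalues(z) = [(2.9+0.99j), (2.9-0.99j)]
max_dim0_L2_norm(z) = 3.29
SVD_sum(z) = [[0.05, -0.13], [-1.26, 3.12]] + [[2.58,1.04], [0.11,0.04]]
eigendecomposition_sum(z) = [[(1.32+0.88j), 0.46-1.33j], [-0.57+1.68j, (1.58+0.11j)]] + [[(1.32-0.88j), 0.46+1.33j],[-0.57-1.68j, 1.58-0.11j]]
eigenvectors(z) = [[(-0.17+0.64j), (-0.17-0.64j)], [(-0.75+0j), (-0.75-0j)]]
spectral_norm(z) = 3.36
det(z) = 9.36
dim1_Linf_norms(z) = [2.63, 3.16]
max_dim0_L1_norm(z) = 4.07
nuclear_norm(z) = 6.15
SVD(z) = [[-0.04, 1.00], [1.00, 0.04]] @ diag([3.363675314401581, 2.7818677860900265]) @ [[-0.37, 0.93], [0.93, 0.37]]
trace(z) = 5.79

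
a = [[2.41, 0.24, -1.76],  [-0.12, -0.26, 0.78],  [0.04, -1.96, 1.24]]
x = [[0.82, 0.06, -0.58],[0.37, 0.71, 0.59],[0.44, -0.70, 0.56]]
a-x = [[1.59, 0.18, -1.18], [-0.49, -0.97, 0.19], [-0.4, -1.26, 0.68]]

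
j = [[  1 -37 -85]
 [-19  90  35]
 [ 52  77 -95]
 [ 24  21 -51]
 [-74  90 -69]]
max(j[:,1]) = 90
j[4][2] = -69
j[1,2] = 35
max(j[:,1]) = 90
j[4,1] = 90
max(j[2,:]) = 77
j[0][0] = 1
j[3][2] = -51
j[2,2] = -95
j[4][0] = -74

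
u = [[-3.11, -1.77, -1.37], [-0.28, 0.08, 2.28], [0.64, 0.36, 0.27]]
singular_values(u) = [3.98, 2.17, 0.0]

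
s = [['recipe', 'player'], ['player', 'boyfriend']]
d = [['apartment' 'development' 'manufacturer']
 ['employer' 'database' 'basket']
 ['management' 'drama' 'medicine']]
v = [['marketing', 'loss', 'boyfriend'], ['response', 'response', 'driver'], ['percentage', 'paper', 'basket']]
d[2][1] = 'drama'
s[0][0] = 'recipe'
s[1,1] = 'boyfriend'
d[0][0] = 'apartment'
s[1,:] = ['player', 'boyfriend']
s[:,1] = ['player', 'boyfriend']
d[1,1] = 'database'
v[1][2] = 'driver'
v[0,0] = 'marketing'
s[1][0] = 'player'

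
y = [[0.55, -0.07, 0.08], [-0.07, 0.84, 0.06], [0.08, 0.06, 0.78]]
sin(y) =[[0.52, -0.06, 0.06], [-0.06, 0.74, 0.04], [0.06, 0.04, 0.7]]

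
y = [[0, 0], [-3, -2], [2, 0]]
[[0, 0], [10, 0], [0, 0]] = y @ [[0, 0], [-5, 0]]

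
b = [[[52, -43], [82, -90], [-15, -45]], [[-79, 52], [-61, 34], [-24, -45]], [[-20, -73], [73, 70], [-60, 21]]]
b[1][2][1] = -45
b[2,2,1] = 21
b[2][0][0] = -20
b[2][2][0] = -60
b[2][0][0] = -20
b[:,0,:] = [[52, -43], [-79, 52], [-20, -73]]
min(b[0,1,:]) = -90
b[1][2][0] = -24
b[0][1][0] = 82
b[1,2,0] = -24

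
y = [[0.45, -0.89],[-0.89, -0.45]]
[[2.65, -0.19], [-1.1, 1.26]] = y @[[2.18, -1.21], [-1.87, -0.40]]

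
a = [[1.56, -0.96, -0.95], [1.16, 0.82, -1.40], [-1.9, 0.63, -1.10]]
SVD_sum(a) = [[1.8, -0.47, -0.35], [1.11, -0.29, -0.22], [-1.67, 0.43, 0.33]] + [[-0.03, 0.15, -0.33], [-0.11, 0.62, -1.39], [-0.1, 0.57, -1.27]] + [[-0.22, -0.64, -0.27], [0.17, 0.49, 0.20], [-0.12, -0.37, -0.15]]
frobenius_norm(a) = 3.67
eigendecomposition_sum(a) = [[(-0.33+0j), (0.01-0j), -0.54+0.00j], [-0.30+0.00j, (0.01-0j), (-0.5+0j)], [(-0.8+0j), 0.03-0.00j, (-1.33+0j)]] + [[(0.94+0.07j), -0.49+0.59j, -0.20-0.25j], [(0.73-1.14j), (0.4+1.01j), (-0.45+0.09j)], [-0.55-0.06j, 0.30-0.33j, (0.11+0.15j)]] + [[(0.94-0.07j), -0.49-0.59j, -0.20+0.25j], [0.73+1.14j, 0.40-1.01j, -0.45-0.09j], [-0.55+0.06j, (0.3+0.33j), (0.11-0.15j)]]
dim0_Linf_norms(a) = [1.9, 0.96, 1.4]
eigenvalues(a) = [(-1.64+0j), (1.46+1.23j), (1.46-1.23j)]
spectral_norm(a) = 2.84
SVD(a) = [[-0.67, 0.17, -0.72], [-0.41, 0.73, 0.55], [0.62, 0.67, -0.41]] @ diag([2.8351771851877716, 2.0982020261319945, 1.0059416415112437]) @ [[-0.95, 0.25, 0.19],[-0.07, 0.40, -0.91],[0.3, 0.88, 0.37]]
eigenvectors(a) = [[(-0.36+0j), 0.26+0.48j, (0.26-0.48j)], [-0.33+0.00j, 0.78+0.00j, 0.78-0.00j], [-0.87+0.00j, -0.14-0.29j, (-0.14+0.29j)]]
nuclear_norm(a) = 5.94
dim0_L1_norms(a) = [4.62, 2.41, 3.45]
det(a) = -5.98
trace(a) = 1.28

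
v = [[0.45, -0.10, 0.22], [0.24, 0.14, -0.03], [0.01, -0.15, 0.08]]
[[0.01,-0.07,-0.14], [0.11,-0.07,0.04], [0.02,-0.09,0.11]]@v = [[-0.01, 0.01, -0.01], [0.03, -0.03, 0.03], [-0.01, -0.03, 0.02]]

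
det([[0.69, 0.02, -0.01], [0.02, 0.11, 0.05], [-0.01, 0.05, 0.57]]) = 0.041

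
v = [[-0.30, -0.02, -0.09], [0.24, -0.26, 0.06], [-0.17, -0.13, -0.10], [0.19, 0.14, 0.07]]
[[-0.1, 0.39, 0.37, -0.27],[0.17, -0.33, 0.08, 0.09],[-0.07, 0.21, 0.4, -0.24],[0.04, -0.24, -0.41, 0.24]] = v@[[0.06, -1.27, -0.90, 0.61],[-0.34, 0.08, -1.31, 0.43],[1.04, -0.07, -0.79, 0.85]]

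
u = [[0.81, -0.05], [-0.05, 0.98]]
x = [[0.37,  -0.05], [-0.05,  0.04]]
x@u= [[0.3, -0.07], [-0.04, 0.04]]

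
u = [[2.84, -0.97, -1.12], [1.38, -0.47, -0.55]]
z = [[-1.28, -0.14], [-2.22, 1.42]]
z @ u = [[-3.83, 1.31, 1.51], [-4.35, 1.49, 1.71]]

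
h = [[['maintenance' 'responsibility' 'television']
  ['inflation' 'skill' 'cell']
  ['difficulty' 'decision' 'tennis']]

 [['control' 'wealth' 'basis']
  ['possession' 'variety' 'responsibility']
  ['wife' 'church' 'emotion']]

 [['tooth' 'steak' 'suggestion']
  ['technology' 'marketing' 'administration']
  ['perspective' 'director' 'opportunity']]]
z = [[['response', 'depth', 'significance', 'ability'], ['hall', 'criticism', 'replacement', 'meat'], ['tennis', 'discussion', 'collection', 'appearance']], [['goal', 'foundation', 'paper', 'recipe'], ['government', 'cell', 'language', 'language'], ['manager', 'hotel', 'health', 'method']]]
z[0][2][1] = 'discussion'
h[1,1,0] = 'possession'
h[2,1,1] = 'marketing'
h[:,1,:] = [['inflation', 'skill', 'cell'], ['possession', 'variety', 'responsibility'], ['technology', 'marketing', 'administration']]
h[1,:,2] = ['basis', 'responsibility', 'emotion']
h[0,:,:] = [['maintenance', 'responsibility', 'television'], ['inflation', 'skill', 'cell'], ['difficulty', 'decision', 'tennis']]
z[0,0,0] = 'response'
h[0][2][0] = 'difficulty'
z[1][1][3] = 'language'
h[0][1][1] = 'skill'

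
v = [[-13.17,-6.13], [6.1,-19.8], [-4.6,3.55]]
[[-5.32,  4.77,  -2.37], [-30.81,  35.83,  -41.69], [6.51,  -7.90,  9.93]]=v@ [[-0.28, 0.42, -0.70], [1.47, -1.68, 1.89]]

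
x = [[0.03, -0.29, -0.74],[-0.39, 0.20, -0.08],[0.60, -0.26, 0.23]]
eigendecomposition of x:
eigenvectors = [[(-0.18+0.6j), -0.18-0.60j, (0.47+0j)], [-0.41-0.05j, -0.41+0.05j, (0.83+0j)], [0.66+0.00j, 0.66-0.00j, -0.31+0.00j]]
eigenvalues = [(0.23+0.56j), (0.23-0.56j), (0.01+0j)]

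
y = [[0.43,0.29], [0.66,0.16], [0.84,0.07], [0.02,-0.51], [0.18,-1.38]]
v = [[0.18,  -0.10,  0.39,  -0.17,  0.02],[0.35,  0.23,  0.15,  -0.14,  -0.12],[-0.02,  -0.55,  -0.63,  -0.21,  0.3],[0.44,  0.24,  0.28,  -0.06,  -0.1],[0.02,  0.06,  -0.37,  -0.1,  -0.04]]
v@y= [[0.34, 0.12], [0.4, 0.39], [-0.85, -0.44], [0.56, 0.35], [-0.27, 0.10]]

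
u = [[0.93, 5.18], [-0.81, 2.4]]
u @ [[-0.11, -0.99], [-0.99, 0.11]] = [[-5.23, -0.35], [-2.29, 1.07]]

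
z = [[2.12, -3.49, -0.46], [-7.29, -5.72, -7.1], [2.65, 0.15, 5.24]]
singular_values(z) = [12.74, 4.42, 2.4]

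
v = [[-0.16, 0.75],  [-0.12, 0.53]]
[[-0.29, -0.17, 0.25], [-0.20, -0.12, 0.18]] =v @ [[-0.24, -0.13, 0.20], [-0.44, -0.25, 0.38]]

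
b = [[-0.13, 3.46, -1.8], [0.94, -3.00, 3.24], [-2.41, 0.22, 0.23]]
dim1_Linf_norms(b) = [3.46, 3.24, 2.41]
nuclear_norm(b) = 9.35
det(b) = -14.94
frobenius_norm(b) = 6.44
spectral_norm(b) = 5.87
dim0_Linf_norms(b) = [2.41, 3.46, 3.24]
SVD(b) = [[-0.65, 0.19, -0.74], [0.76, 0.07, -0.65], [-0.07, -0.98, -0.19]] @ diag([5.873110064655109, 2.436245369073454, 1.0442158158709487]) @ [[0.17, -0.77, 0.61], [0.98, 0.10, -0.14], [-0.05, -0.63, -0.78]]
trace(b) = -2.90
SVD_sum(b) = [[-0.63, 2.93, -2.33],[0.74, -3.44, 2.74],[-0.07, 0.33, -0.26]] + [[0.46, 0.05, -0.07], [0.17, 0.02, -0.02], [-2.35, -0.24, 0.34]] + [[0.04, 0.48, 0.6], [0.03, 0.42, 0.52], [0.01, 0.13, 0.16]]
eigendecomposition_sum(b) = [[(0.61+0.3j), 0.54+0.06j, (0.05-0.46j)], [(-0.34+0.65j), -0.08+0.58j, 0.49+0.07j], [(-0.87+0.61j), -0.48+0.68j, (0.59+0.41j)]] + [[0.61-0.30j, (0.54-0.06j), 0.05+0.46j], [-0.34-0.65j, -0.08-0.58j, (0.49-0.07j)], [(-0.87-0.61j), (-0.48-0.68j), (0.59-0.41j)]] + [[(-1.36-0j), 2.39-0.00j, (-1.9-0j)], [1.62+0.00j, (-2.84+0j), 2.26+0.00j], [(-0.68-0j), (1.19-0j), -0.94-0.00j]]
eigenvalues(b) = [(1.12+1.28j), (1.12-1.28j), (-5.14+0j)]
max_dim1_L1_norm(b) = 7.18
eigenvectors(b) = [[(0.23+0.41j), 0.23-0.41j, (-0.61+0j)], [(-0.45+0.23j), -0.45-0.23j, (0.73+0j)], [(-0.73+0j), -0.73-0.00j, -0.30+0.00j]]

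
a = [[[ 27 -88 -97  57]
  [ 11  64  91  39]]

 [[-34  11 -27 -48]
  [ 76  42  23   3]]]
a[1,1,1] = 42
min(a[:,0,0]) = -34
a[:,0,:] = [[27, -88, -97, 57], [-34, 11, -27, -48]]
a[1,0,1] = 11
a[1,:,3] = [-48, 3]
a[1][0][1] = 11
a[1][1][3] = 3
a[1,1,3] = 3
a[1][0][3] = -48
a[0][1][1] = 64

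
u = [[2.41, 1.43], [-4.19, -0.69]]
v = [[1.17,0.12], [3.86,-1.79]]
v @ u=[[2.32, 1.59], [16.80, 6.75]]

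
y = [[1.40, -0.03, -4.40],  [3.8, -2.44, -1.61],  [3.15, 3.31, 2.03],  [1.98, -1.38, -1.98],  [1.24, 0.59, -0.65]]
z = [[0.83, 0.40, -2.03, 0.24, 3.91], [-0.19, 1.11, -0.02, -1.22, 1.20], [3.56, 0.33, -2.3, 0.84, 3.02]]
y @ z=[[-14.50, -0.93, 7.28, -3.32, -7.85], [-2.11, -1.72, -3.96, 2.54, 7.07], [9.21, 5.60, -11.13, -1.58, 22.42], [-5.14, -1.39, 0.56, 0.50, 0.11], [-1.4, 0.94, -1.03, -0.97, 3.59]]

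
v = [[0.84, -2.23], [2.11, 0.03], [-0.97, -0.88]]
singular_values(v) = [2.63, 2.23]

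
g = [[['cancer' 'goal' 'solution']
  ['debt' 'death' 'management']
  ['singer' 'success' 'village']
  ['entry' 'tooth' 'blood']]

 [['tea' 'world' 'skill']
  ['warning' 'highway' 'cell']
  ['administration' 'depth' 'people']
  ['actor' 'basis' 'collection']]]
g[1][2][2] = 'people'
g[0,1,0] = 'debt'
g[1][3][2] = 'collection'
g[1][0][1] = 'world'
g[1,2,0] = 'administration'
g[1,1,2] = 'cell'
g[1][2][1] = 'depth'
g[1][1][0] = 'warning'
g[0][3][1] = 'tooth'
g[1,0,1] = 'world'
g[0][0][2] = 'solution'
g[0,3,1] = 'tooth'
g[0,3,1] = 'tooth'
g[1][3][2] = 'collection'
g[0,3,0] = 'entry'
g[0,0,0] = 'cancer'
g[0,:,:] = [['cancer', 'goal', 'solution'], ['debt', 'death', 'management'], ['singer', 'success', 'village'], ['entry', 'tooth', 'blood']]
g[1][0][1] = 'world'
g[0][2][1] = 'success'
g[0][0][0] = 'cancer'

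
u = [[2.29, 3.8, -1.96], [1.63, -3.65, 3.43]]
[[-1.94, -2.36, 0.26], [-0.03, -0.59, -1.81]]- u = [[-4.23, -6.16, 2.22], [-1.66, 3.06, -5.24]]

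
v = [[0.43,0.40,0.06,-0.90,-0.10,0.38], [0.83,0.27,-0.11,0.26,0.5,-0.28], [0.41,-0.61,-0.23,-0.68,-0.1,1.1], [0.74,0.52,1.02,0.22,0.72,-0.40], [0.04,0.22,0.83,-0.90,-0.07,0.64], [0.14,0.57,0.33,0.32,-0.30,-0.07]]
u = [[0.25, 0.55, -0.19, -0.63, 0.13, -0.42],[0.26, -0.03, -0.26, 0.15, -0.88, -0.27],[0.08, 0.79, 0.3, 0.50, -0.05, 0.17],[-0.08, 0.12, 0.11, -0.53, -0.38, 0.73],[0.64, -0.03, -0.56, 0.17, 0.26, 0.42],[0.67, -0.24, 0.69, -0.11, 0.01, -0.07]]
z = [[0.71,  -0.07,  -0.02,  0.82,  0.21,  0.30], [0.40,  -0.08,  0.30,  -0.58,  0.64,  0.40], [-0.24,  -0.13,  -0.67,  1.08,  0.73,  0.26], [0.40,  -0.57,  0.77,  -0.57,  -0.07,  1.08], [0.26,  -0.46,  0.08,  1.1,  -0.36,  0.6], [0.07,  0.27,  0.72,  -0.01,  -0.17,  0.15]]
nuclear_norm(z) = 6.40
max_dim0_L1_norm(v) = 3.28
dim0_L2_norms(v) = [1.27, 1.12, 1.38, 1.52, 0.94, 1.42]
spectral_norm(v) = 2.09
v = z @ u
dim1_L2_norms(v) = [1.15, 1.08, 1.51, 1.61, 1.4, 0.81]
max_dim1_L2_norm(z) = 1.6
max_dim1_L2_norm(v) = 1.61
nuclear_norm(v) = 6.39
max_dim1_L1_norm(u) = 2.17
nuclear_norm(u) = 5.99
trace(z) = -0.82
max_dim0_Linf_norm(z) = 1.1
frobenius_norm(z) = 3.16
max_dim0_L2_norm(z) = 1.93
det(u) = -0.99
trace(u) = 0.18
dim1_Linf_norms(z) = [0.82, 0.64, 1.08, 1.08, 1.1, 0.72]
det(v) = -0.07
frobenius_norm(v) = 3.16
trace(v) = 0.55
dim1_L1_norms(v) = [2.27, 2.25, 3.13, 3.62, 2.7, 1.73]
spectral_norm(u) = 1.01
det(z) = 0.08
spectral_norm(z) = 2.10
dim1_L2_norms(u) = [1.0, 1.0, 1.0, 1.0, 1.0, 1.0]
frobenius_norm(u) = 2.45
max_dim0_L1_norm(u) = 2.11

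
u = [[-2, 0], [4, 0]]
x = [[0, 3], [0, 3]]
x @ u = [[12, 0], [12, 0]]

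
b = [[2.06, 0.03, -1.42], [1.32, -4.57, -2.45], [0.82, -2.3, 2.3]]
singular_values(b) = [5.62, 3.34, 1.83]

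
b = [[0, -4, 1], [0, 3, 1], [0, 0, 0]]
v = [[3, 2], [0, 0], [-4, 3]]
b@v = [[-4, 3], [-4, 3], [0, 0]]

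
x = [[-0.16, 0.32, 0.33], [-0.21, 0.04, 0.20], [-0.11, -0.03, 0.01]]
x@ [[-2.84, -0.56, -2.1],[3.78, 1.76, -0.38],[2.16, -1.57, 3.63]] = [[2.38, 0.13, 1.41],  [1.18, -0.13, 1.15],  [0.22, -0.01, 0.28]]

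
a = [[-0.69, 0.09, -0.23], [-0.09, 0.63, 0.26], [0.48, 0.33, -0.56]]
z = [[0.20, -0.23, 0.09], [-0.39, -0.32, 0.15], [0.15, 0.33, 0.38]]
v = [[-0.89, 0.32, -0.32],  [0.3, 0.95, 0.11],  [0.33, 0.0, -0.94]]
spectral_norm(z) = 0.62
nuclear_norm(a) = 2.21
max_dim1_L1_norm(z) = 0.86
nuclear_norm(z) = 1.35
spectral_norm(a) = 0.88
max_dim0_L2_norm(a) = 0.85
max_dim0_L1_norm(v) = 1.52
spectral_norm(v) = 1.00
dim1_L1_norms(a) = [1.01, 0.98, 1.37]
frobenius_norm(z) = 0.81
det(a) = 0.39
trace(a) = -0.62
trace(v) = -0.88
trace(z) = 0.26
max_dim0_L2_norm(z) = 0.51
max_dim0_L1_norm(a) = 1.26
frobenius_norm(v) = 1.73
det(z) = -0.08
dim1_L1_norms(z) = [0.52, 0.86, 0.86]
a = z + v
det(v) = 1.00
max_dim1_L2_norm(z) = 0.53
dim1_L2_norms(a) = [0.73, 0.69, 0.81]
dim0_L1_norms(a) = [1.26, 1.05, 1.05]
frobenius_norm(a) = 1.29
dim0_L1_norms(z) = [0.74, 0.88, 0.62]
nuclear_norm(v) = 3.00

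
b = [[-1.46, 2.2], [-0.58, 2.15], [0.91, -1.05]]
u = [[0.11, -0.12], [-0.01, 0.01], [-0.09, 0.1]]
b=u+[[-1.57, 2.32], [-0.57, 2.14], [1.0, -1.15]]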